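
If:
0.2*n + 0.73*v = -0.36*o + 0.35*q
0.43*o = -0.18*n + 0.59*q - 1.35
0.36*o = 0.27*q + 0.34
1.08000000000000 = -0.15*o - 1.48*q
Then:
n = -10.90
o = 0.37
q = -0.77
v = 2.44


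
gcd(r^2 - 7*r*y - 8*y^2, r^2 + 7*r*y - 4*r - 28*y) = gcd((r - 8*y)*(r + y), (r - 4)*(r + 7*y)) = 1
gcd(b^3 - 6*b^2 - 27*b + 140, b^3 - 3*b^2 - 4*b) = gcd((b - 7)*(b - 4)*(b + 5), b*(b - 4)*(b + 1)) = b - 4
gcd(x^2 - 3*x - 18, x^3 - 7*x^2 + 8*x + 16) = 1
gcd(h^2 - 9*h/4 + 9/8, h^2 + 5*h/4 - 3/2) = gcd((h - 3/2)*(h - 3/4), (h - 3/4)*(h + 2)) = h - 3/4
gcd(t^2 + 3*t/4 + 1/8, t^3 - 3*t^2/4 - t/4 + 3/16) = t + 1/2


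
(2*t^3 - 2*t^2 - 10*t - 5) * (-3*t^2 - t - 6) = -6*t^5 + 4*t^4 + 20*t^3 + 37*t^2 + 65*t + 30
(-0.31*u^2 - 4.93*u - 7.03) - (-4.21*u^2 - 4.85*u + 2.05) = 3.9*u^2 - 0.0800000000000001*u - 9.08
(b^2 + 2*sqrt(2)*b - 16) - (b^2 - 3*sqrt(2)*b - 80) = 5*sqrt(2)*b + 64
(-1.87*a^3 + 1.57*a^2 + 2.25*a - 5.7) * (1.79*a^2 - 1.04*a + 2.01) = -3.3473*a^5 + 4.7551*a^4 - 1.364*a^3 - 9.3873*a^2 + 10.4505*a - 11.457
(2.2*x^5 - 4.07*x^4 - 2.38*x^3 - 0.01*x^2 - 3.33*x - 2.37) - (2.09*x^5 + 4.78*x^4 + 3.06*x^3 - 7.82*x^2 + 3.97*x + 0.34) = 0.11*x^5 - 8.85*x^4 - 5.44*x^3 + 7.81*x^2 - 7.3*x - 2.71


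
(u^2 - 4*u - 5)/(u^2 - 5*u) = (u + 1)/u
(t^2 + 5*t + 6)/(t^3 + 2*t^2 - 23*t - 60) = (t + 2)/(t^2 - t - 20)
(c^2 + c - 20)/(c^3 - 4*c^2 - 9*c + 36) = (c + 5)/(c^2 - 9)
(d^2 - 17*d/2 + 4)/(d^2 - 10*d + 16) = (d - 1/2)/(d - 2)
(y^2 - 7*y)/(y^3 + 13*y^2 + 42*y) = (y - 7)/(y^2 + 13*y + 42)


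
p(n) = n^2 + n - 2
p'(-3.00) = -5.00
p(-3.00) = 4.00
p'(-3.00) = -5.00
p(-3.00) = 4.00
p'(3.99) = 8.98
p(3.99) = 17.91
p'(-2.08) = -3.16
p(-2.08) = 0.25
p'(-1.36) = -1.72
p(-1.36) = -1.51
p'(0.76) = 2.52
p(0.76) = -0.66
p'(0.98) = 2.96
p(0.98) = -0.06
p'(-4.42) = -7.84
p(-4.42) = 13.12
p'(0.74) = 2.48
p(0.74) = -0.71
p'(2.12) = 5.24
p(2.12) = 4.61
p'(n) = 2*n + 1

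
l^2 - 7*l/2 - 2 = (l - 4)*(l + 1/2)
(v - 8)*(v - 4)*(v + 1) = v^3 - 11*v^2 + 20*v + 32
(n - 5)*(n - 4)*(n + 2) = n^3 - 7*n^2 + 2*n + 40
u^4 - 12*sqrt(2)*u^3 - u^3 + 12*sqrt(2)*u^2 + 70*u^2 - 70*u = u*(u - 1)*(u - 7*sqrt(2))*(u - 5*sqrt(2))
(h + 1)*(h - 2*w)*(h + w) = h^3 - h^2*w + h^2 - 2*h*w^2 - h*w - 2*w^2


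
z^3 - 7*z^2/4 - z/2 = z*(z - 2)*(z + 1/4)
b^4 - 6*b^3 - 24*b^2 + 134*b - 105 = (b - 7)*(b - 3)*(b - 1)*(b + 5)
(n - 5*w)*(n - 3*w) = n^2 - 8*n*w + 15*w^2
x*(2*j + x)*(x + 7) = 2*j*x^2 + 14*j*x + x^3 + 7*x^2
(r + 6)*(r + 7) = r^2 + 13*r + 42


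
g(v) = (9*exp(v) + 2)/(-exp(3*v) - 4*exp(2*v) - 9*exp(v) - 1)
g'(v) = (9*exp(v) + 2)*(3*exp(3*v) + 8*exp(2*v) + 9*exp(v))/(-exp(3*v) - 4*exp(2*v) - 9*exp(v) - 1)^2 + 9*exp(v)/(-exp(3*v) - 4*exp(2*v) - 9*exp(v) - 1) = (18*exp(3*v) + 42*exp(2*v) + 16*exp(v) + 9)*exp(v)/(exp(6*v) + 8*exp(5*v) + 34*exp(4*v) + 74*exp(3*v) + 89*exp(2*v) + 18*exp(v) + 1)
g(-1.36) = -1.20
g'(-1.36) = 0.32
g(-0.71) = -0.99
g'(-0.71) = 0.34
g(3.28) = -0.01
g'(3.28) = 0.02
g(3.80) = -0.00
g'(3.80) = 0.01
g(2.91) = -0.02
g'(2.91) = 0.04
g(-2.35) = -1.51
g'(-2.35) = 0.29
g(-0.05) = -0.75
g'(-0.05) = 0.37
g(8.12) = -0.00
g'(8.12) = 0.00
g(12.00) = 0.00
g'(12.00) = 0.00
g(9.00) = 0.00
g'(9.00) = 0.00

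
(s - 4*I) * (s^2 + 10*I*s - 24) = s^3 + 6*I*s^2 + 16*s + 96*I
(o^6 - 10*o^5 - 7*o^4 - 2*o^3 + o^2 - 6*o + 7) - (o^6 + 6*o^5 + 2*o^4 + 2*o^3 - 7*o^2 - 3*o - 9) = -16*o^5 - 9*o^4 - 4*o^3 + 8*o^2 - 3*o + 16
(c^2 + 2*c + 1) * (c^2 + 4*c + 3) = c^4 + 6*c^3 + 12*c^2 + 10*c + 3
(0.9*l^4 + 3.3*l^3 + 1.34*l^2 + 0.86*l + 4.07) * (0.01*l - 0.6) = 0.009*l^5 - 0.507*l^4 - 1.9666*l^3 - 0.7954*l^2 - 0.4753*l - 2.442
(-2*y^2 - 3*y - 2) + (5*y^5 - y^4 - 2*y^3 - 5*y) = 5*y^5 - y^4 - 2*y^3 - 2*y^2 - 8*y - 2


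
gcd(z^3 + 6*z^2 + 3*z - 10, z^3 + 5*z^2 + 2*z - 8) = z^2 + z - 2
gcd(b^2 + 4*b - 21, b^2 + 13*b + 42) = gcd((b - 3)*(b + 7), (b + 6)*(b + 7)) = b + 7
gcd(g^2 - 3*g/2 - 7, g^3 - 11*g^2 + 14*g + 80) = g + 2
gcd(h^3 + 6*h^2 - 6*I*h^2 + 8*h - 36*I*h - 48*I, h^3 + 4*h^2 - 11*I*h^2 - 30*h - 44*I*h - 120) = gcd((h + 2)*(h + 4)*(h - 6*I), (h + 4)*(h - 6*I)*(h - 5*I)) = h^2 + h*(4 - 6*I) - 24*I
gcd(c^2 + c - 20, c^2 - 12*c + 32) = c - 4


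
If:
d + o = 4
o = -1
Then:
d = 5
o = -1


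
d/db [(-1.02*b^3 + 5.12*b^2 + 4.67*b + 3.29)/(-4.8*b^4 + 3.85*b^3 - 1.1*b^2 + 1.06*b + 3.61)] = (-4.896*b^6 + 49.152*b^5 + 48.658*b^4 + 25.0466*b^3 - 38.4819*b^2 + 44.2044*b + 13.3713)/(23.04*b^8 - 36.96*b^7 + 25.3825*b^6 - 18.646*b^5 - 25.284*b^4 + 25.465*b^3 - 6.8184*b^2 + 7.6532*b + 13.0321)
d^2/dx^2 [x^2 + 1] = 2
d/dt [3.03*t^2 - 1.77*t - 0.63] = 6.06*t - 1.77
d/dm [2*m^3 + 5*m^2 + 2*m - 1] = 6*m^2 + 10*m + 2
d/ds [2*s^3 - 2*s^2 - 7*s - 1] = 6*s^2 - 4*s - 7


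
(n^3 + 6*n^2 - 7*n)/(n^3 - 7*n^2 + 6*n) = (n + 7)/(n - 6)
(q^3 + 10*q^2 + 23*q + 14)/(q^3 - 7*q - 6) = (q + 7)/(q - 3)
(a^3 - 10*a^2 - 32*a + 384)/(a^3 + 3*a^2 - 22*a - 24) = (a^2 - 16*a + 64)/(a^2 - 3*a - 4)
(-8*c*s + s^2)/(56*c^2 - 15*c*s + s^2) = s/(-7*c + s)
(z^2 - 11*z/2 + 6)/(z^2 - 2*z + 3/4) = 2*(z - 4)/(2*z - 1)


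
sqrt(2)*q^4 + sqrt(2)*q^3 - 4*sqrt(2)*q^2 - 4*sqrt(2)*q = q*(q - 2)*(q + 2)*(sqrt(2)*q + sqrt(2))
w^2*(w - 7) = w^3 - 7*w^2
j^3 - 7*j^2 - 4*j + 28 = (j - 7)*(j - 2)*(j + 2)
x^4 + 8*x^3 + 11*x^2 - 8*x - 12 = (x - 1)*(x + 1)*(x + 2)*(x + 6)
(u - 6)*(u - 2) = u^2 - 8*u + 12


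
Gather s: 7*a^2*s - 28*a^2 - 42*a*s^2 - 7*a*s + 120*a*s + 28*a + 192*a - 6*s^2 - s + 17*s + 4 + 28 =-28*a^2 + 220*a + s^2*(-42*a - 6) + s*(7*a^2 + 113*a + 16) + 32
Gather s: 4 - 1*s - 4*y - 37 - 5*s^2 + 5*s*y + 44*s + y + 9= -5*s^2 + s*(5*y + 43) - 3*y - 24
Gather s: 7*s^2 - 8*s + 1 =7*s^2 - 8*s + 1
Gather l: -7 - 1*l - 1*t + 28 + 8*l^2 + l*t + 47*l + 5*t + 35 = 8*l^2 + l*(t + 46) + 4*t + 56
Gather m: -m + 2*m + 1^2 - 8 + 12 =m + 5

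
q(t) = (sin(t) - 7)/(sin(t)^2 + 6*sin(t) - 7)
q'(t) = (-2*sin(t)*cos(t) - 6*cos(t))*(sin(t) - 7)/(sin(t)^2 + 6*sin(t) - 7)^2 + cos(t)/(sin(t)^2 + 6*sin(t) - 7) = (14*sin(t) + cos(t)^2 + 34)*cos(t)/(sin(t)^2 + 6*sin(t) - 7)^2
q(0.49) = 1.65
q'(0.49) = 2.33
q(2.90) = 1.23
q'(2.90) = -1.23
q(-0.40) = 0.80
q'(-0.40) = 0.32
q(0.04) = 1.03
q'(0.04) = 0.78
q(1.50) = 299.62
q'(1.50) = 8454.52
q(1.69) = 105.91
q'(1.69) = -1771.13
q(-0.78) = 0.72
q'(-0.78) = 0.15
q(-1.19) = 0.68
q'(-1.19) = 0.06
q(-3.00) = 0.91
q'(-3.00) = -0.53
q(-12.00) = 1.85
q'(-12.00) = 2.92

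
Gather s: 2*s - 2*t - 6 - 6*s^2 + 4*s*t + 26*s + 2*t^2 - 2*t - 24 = -6*s^2 + s*(4*t + 28) + 2*t^2 - 4*t - 30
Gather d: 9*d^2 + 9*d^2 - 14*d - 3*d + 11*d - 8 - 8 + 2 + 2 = 18*d^2 - 6*d - 12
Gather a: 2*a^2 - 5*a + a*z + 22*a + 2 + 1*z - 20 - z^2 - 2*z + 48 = 2*a^2 + a*(z + 17) - z^2 - z + 30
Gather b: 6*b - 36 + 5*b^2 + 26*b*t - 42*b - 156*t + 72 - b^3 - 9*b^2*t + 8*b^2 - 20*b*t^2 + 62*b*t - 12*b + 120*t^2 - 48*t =-b^3 + b^2*(13 - 9*t) + b*(-20*t^2 + 88*t - 48) + 120*t^2 - 204*t + 36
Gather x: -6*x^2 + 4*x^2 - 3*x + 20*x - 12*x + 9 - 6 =-2*x^2 + 5*x + 3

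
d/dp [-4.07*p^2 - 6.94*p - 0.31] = -8.14*p - 6.94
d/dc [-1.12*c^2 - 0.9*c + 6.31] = -2.24*c - 0.9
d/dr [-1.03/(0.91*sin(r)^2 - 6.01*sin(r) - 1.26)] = (1.8746*sin(r) - 6.1903)*cos(r)/(-0.91*sin(r)^2 + 6.01*sin(r) + 1.26)^2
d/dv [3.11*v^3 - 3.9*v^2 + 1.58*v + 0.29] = 9.33*v^2 - 7.8*v + 1.58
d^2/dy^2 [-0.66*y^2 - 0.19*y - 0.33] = -1.32000000000000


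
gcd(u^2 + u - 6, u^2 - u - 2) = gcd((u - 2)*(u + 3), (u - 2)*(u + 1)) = u - 2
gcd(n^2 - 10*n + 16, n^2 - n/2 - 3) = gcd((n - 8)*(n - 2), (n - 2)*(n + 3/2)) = n - 2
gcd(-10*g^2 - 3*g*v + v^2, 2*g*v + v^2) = 2*g + v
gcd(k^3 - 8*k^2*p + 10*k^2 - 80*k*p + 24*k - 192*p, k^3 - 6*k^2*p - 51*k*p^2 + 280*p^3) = -k + 8*p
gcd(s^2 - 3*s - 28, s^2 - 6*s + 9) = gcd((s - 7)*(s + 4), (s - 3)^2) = 1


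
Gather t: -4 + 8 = 4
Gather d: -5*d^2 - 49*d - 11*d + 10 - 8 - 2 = -5*d^2 - 60*d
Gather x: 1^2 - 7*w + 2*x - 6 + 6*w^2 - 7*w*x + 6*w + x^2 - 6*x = 6*w^2 - w + x^2 + x*(-7*w - 4) - 5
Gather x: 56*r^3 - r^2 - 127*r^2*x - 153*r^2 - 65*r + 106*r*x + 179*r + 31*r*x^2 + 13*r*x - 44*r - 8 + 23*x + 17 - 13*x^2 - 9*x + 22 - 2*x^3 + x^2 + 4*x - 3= 56*r^3 - 154*r^2 + 70*r - 2*x^3 + x^2*(31*r - 12) + x*(-127*r^2 + 119*r + 18) + 28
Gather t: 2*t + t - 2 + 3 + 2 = 3*t + 3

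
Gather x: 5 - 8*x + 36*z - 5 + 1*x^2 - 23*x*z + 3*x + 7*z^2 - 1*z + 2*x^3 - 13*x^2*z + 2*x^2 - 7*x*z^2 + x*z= 2*x^3 + x^2*(3 - 13*z) + x*(-7*z^2 - 22*z - 5) + 7*z^2 + 35*z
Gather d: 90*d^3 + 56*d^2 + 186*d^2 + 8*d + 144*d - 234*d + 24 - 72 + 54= 90*d^3 + 242*d^2 - 82*d + 6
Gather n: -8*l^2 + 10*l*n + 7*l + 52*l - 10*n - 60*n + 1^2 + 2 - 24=-8*l^2 + 59*l + n*(10*l - 70) - 21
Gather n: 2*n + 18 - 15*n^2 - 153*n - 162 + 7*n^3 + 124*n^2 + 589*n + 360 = 7*n^3 + 109*n^2 + 438*n + 216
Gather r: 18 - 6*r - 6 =12 - 6*r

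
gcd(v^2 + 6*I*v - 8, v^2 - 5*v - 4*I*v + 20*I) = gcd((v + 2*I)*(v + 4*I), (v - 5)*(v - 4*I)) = 1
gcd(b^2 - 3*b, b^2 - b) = b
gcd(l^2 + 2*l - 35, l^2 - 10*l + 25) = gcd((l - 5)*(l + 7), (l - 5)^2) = l - 5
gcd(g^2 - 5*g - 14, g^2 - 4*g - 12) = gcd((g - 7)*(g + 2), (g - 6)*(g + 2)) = g + 2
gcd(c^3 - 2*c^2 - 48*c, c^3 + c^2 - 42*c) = c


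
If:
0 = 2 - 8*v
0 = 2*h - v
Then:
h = 1/8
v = 1/4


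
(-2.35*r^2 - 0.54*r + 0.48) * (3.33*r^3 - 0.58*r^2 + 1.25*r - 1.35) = -7.8255*r^5 - 0.4352*r^4 - 1.0259*r^3 + 2.2191*r^2 + 1.329*r - 0.648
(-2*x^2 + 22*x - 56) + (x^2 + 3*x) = -x^2 + 25*x - 56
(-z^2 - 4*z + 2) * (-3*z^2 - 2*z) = 3*z^4 + 14*z^3 + 2*z^2 - 4*z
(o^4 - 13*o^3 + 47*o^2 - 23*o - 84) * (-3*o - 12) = -3*o^5 + 27*o^4 + 15*o^3 - 495*o^2 + 528*o + 1008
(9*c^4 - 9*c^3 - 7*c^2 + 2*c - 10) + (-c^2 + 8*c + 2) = 9*c^4 - 9*c^3 - 8*c^2 + 10*c - 8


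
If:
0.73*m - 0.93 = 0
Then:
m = 1.27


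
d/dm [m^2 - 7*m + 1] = 2*m - 7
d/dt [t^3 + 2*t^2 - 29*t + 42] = 3*t^2 + 4*t - 29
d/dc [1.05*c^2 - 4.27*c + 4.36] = 2.1*c - 4.27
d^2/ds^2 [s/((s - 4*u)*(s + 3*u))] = 2*(s^3 + 36*s*u^2 - 12*u^3)/(s^6 - 3*s^5*u - 33*s^4*u^2 + 71*s^3*u^3 + 396*s^2*u^4 - 432*s*u^5 - 1728*u^6)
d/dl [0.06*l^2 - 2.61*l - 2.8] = 0.12*l - 2.61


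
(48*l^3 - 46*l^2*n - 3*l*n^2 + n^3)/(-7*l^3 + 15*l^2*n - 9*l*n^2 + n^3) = (-48*l^2 - 2*l*n + n^2)/(7*l^2 - 8*l*n + n^2)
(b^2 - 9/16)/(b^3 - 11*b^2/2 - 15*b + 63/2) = (16*b^2 - 9)/(8*(2*b^3 - 11*b^2 - 30*b + 63))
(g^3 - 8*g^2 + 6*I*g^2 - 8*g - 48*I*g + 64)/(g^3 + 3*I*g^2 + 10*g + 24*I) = (g - 8)/(g - 3*I)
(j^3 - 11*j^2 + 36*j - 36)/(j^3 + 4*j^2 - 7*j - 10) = (j^2 - 9*j + 18)/(j^2 + 6*j + 5)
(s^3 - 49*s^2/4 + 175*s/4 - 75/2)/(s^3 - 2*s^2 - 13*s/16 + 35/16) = 4*(s^2 - 11*s + 30)/(4*s^2 - 3*s - 7)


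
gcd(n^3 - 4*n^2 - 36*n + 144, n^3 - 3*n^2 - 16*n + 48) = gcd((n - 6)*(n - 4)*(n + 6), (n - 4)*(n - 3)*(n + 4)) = n - 4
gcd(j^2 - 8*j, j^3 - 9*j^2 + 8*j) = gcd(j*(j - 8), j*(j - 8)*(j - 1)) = j^2 - 8*j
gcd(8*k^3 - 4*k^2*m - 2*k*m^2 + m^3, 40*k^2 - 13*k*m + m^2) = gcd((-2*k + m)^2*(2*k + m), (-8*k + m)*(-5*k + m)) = 1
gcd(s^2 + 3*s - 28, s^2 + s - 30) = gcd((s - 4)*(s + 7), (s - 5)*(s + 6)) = 1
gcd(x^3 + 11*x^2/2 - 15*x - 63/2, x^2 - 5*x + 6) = x - 3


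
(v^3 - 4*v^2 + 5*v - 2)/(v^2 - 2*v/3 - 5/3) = 3*(-v^3 + 4*v^2 - 5*v + 2)/(-3*v^2 + 2*v + 5)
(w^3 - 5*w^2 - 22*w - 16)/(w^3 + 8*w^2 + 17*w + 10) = (w - 8)/(w + 5)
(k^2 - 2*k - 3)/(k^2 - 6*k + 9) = (k + 1)/(k - 3)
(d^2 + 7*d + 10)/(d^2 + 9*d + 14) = (d + 5)/(d + 7)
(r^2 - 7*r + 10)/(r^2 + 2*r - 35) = (r - 2)/(r + 7)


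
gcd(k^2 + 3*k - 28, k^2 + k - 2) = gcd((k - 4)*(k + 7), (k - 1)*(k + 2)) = 1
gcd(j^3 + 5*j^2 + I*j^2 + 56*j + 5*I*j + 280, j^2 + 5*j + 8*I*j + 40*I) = j^2 + j*(5 + 8*I) + 40*I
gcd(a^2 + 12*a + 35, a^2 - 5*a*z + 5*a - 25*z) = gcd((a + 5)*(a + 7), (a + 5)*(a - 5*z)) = a + 5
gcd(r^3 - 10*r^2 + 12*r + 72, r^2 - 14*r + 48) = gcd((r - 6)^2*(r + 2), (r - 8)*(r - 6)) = r - 6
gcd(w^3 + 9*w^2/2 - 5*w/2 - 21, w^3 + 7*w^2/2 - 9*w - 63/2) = w^2 + 13*w/2 + 21/2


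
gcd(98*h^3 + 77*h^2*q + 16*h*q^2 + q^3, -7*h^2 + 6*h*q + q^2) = 7*h + q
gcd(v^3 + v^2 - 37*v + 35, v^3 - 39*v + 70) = v^2 + 2*v - 35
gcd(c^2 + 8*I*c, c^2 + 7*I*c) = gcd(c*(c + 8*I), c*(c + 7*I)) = c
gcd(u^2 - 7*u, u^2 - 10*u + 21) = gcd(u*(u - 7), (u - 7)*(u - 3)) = u - 7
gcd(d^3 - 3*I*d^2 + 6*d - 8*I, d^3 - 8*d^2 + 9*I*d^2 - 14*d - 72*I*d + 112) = d + 2*I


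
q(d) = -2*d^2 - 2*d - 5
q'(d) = -4*d - 2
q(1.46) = -12.18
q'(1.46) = -7.84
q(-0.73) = -4.61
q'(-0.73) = 0.92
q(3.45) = -35.70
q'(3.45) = -15.80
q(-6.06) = -66.33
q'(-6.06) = 22.24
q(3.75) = -40.62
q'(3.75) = -17.00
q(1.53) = -12.74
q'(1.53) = -8.12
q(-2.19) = -10.21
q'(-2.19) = 6.76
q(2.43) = -21.67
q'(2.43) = -11.72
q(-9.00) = -149.00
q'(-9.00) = 34.00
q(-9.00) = -149.00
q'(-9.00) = 34.00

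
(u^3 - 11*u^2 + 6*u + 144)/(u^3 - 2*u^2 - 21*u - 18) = (u - 8)/(u + 1)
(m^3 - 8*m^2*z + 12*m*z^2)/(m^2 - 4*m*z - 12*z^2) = m*(m - 2*z)/(m + 2*z)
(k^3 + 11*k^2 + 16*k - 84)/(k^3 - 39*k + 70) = (k + 6)/(k - 5)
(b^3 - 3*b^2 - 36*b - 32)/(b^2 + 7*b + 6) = (b^2 - 4*b - 32)/(b + 6)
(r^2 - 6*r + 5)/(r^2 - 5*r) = (r - 1)/r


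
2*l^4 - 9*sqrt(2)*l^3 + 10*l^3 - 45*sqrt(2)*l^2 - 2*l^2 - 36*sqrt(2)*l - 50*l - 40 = (l + 4)*(l - 5*sqrt(2))*(sqrt(2)*l + 1)*(sqrt(2)*l + sqrt(2))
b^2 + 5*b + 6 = (b + 2)*(b + 3)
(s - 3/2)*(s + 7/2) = s^2 + 2*s - 21/4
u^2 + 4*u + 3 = (u + 1)*(u + 3)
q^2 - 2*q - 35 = (q - 7)*(q + 5)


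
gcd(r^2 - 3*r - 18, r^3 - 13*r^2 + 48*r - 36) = r - 6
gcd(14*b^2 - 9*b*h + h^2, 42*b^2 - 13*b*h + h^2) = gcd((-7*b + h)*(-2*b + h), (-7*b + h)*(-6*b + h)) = 7*b - h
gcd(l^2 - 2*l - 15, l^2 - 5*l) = l - 5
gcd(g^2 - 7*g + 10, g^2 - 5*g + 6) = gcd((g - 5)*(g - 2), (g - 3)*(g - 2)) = g - 2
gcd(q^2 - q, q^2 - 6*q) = q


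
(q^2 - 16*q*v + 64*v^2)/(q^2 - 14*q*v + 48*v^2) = (q - 8*v)/(q - 6*v)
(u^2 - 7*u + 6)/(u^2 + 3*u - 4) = (u - 6)/(u + 4)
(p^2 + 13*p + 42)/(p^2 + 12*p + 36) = (p + 7)/(p + 6)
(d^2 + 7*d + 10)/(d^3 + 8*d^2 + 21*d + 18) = (d + 5)/(d^2 + 6*d + 9)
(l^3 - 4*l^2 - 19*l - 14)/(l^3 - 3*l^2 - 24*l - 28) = (l + 1)/(l + 2)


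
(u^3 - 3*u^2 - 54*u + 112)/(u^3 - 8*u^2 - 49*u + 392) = (u - 2)/(u - 7)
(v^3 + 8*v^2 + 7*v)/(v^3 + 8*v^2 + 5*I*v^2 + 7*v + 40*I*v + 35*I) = v/(v + 5*I)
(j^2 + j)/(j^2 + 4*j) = (j + 1)/(j + 4)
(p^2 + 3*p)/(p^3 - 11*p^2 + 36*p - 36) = p*(p + 3)/(p^3 - 11*p^2 + 36*p - 36)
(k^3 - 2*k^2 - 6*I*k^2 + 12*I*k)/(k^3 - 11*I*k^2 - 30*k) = (k - 2)/(k - 5*I)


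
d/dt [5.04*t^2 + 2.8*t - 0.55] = 10.08*t + 2.8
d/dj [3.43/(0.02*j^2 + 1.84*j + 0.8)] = (-0.1372*j - 6.3112)/(0.02*j^2 + 1.84*j + 0.8)^2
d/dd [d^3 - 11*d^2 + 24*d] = 3*d^2 - 22*d + 24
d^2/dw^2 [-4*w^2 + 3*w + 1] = -8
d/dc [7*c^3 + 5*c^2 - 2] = c*(21*c + 10)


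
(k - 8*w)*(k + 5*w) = k^2 - 3*k*w - 40*w^2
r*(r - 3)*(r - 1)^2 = r^4 - 5*r^3 + 7*r^2 - 3*r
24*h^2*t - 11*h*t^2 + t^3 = t*(-8*h + t)*(-3*h + t)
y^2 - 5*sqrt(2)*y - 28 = (y - 7*sqrt(2))*(y + 2*sqrt(2))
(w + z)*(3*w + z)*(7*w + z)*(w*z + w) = 21*w^4*z + 21*w^4 + 31*w^3*z^2 + 31*w^3*z + 11*w^2*z^3 + 11*w^2*z^2 + w*z^4 + w*z^3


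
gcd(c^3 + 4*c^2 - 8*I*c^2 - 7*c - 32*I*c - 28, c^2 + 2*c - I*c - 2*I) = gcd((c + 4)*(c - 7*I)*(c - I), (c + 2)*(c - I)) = c - I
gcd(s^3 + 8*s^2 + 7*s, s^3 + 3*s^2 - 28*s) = s^2 + 7*s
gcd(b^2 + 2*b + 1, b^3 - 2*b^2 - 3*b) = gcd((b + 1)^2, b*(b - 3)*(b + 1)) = b + 1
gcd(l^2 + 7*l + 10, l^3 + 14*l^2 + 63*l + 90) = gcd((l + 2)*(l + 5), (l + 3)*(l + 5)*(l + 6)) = l + 5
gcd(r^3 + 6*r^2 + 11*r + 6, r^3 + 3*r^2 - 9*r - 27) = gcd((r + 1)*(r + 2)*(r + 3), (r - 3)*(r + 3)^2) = r + 3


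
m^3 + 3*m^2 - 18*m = m*(m - 3)*(m + 6)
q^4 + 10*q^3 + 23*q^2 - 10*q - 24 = (q - 1)*(q + 1)*(q + 4)*(q + 6)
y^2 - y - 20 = (y - 5)*(y + 4)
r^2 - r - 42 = (r - 7)*(r + 6)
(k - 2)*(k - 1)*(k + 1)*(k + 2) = k^4 - 5*k^2 + 4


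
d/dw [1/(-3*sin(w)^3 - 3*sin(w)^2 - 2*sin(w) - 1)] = (9*sin(w)^2 + 6*sin(w) + 2)*cos(w)/(3*sin(w)^3 + 3*sin(w)^2 + 2*sin(w) + 1)^2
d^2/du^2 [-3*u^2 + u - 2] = -6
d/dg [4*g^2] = 8*g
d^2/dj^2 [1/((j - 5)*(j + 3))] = 2*((j - 5)^2 + (j - 5)*(j + 3) + (j + 3)^2)/((j - 5)^3*(j + 3)^3)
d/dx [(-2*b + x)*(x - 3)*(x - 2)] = -4*b*x + 10*b + 3*x^2 - 10*x + 6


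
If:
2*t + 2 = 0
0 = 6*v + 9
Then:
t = -1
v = -3/2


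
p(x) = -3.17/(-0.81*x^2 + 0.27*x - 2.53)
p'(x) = -3.17*(1.62*x - 0.27)/(-0.81*x^2 + 0.27*x - 2.53)^2 = (0.8559 - 5.1354*x)/(0.81*x^2 - 0.27*x + 2.53)^2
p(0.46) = 1.23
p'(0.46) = -0.23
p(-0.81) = 0.97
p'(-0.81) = 0.47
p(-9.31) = 0.04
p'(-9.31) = 0.01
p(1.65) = 0.74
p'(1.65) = -0.41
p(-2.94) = 0.31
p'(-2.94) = 0.15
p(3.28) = 0.31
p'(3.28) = -0.15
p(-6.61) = 0.08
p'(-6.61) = 0.02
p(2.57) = 0.44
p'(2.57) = -0.24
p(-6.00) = 0.10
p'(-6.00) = 0.03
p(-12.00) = 0.03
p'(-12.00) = 0.00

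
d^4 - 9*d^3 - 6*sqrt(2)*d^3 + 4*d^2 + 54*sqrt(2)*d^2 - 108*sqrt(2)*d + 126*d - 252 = (d - 6)*(d - 3)*(d - 7*sqrt(2))*(d + sqrt(2))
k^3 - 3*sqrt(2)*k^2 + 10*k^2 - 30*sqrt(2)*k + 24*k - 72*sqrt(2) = (k + 4)*(k + 6)*(k - 3*sqrt(2))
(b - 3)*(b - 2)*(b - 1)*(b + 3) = b^4 - 3*b^3 - 7*b^2 + 27*b - 18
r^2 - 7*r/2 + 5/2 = (r - 5/2)*(r - 1)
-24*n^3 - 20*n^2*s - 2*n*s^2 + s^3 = (-6*n + s)*(2*n + s)^2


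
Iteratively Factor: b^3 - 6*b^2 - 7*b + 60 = (b - 4)*(b^2 - 2*b - 15) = (b - 4)*(b + 3)*(b - 5)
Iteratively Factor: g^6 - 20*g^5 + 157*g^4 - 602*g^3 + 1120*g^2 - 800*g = (g - 4)*(g^5 - 16*g^4 + 93*g^3 - 230*g^2 + 200*g) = (g - 4)*(g - 2)*(g^4 - 14*g^3 + 65*g^2 - 100*g) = g*(g - 4)*(g - 2)*(g^3 - 14*g^2 + 65*g - 100) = g*(g - 4)^2*(g - 2)*(g^2 - 10*g + 25) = g*(g - 5)*(g - 4)^2*(g - 2)*(g - 5)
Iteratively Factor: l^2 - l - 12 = (l + 3)*(l - 4)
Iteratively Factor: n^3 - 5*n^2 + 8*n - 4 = (n - 2)*(n^2 - 3*n + 2) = (n - 2)^2*(n - 1)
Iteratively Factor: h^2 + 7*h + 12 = (h + 4)*(h + 3)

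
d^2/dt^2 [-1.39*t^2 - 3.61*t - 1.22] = -2.78000000000000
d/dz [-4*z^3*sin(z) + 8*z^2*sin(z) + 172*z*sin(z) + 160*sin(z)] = -4*z^3*cos(z) - 12*z^2*sin(z) + 8*z^2*cos(z) + 16*z*sin(z) + 172*z*cos(z) + 172*sin(z) + 160*cos(z)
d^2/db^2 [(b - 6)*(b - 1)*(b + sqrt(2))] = 6*b - 14 + 2*sqrt(2)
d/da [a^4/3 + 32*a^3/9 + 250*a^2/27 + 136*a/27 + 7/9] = 4*a^3/3 + 32*a^2/3 + 500*a/27 + 136/27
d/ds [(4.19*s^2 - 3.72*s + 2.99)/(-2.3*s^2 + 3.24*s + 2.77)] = (5.0196*s^2 + 36.9666*s - 19.992)/(5.29*s^4 - 14.904*s^3 - 2.2444*s^2 + 17.9496*s + 7.6729)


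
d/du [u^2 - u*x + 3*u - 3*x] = 2*u - x + 3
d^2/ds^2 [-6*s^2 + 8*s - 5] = -12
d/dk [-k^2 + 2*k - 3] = 2 - 2*k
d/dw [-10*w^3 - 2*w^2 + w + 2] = -30*w^2 - 4*w + 1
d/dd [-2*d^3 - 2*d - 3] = -6*d^2 - 2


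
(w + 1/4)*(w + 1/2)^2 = w^3 + 5*w^2/4 + w/2 + 1/16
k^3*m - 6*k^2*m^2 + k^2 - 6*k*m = k*(k - 6*m)*(k*m + 1)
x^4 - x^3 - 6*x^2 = x^2*(x - 3)*(x + 2)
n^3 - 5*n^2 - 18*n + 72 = (n - 6)*(n - 3)*(n + 4)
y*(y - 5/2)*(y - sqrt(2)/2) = y^3 - 5*y^2/2 - sqrt(2)*y^2/2 + 5*sqrt(2)*y/4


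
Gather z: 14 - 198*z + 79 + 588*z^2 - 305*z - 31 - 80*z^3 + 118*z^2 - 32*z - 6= -80*z^3 + 706*z^2 - 535*z + 56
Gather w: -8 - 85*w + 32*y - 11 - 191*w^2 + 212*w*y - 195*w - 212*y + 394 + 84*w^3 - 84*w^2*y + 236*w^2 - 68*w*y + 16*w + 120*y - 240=84*w^3 + w^2*(45 - 84*y) + w*(144*y - 264) - 60*y + 135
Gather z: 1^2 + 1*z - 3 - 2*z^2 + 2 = -2*z^2 + z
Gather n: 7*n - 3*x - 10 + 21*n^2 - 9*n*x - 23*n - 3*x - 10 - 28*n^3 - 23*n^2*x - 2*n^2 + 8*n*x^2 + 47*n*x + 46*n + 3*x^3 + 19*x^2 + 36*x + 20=-28*n^3 + n^2*(19 - 23*x) + n*(8*x^2 + 38*x + 30) + 3*x^3 + 19*x^2 + 30*x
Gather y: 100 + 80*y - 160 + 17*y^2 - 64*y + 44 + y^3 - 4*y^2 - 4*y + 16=y^3 + 13*y^2 + 12*y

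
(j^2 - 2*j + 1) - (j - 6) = j^2 - 3*j + 7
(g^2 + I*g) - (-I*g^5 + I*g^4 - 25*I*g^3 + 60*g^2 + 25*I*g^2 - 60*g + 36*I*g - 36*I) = I*g^5 - I*g^4 + 25*I*g^3 - 59*g^2 - 25*I*g^2 + 60*g - 35*I*g + 36*I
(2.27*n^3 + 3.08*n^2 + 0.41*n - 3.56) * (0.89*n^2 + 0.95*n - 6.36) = 2.0203*n^5 + 4.8977*n^4 - 11.1463*n^3 - 22.3677*n^2 - 5.9896*n + 22.6416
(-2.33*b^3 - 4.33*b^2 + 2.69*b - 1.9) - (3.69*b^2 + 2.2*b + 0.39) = -2.33*b^3 - 8.02*b^2 + 0.49*b - 2.29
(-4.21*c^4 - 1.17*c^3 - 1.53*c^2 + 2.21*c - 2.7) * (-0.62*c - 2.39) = 2.6102*c^5 + 10.7873*c^4 + 3.7449*c^3 + 2.2865*c^2 - 3.6079*c + 6.453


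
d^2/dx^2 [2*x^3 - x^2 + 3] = 12*x - 2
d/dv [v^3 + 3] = 3*v^2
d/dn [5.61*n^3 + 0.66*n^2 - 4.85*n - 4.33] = 16.83*n^2 + 1.32*n - 4.85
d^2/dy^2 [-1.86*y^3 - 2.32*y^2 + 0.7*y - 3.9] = -11.16*y - 4.64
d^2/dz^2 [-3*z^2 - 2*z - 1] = -6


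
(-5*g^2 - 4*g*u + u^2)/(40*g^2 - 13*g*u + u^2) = (g + u)/(-8*g + u)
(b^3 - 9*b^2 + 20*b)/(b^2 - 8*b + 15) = b*(b - 4)/(b - 3)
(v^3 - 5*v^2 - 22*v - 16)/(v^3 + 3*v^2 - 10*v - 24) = (v^2 - 7*v - 8)/(v^2 + v - 12)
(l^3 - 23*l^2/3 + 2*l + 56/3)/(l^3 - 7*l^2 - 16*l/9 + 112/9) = 3*(l - 2)/(3*l - 4)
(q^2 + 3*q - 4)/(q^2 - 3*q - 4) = (-q^2 - 3*q + 4)/(-q^2 + 3*q + 4)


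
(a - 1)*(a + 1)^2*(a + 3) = a^4 + 4*a^3 + 2*a^2 - 4*a - 3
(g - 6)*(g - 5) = g^2 - 11*g + 30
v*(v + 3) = v^2 + 3*v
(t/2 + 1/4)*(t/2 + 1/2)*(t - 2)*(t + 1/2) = t^4/4 - 11*t^2/16 - 9*t/16 - 1/8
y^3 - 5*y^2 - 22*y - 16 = (y - 8)*(y + 1)*(y + 2)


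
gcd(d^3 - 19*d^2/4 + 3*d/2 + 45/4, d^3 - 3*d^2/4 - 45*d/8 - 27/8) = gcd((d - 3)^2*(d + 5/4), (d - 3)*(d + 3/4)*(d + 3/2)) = d - 3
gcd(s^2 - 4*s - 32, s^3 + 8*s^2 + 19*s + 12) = s + 4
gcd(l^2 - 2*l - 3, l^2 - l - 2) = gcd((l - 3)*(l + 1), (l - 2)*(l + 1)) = l + 1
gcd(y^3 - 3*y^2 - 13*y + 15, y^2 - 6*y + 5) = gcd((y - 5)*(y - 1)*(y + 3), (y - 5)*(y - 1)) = y^2 - 6*y + 5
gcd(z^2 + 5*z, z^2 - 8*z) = z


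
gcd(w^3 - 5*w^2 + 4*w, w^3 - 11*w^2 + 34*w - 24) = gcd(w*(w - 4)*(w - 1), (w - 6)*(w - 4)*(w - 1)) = w^2 - 5*w + 4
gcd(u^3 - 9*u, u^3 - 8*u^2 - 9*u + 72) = u^2 - 9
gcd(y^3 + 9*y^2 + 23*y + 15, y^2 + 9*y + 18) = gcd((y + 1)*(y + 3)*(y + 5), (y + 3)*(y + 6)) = y + 3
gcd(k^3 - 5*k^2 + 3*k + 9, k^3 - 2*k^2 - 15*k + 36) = k^2 - 6*k + 9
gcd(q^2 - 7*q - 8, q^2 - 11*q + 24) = q - 8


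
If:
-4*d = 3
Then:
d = -3/4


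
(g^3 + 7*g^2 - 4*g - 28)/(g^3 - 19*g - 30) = (g^2 + 5*g - 14)/(g^2 - 2*g - 15)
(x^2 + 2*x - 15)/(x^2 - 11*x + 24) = (x + 5)/(x - 8)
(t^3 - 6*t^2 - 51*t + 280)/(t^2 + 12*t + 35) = (t^2 - 13*t + 40)/(t + 5)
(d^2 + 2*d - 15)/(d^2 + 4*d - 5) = (d - 3)/(d - 1)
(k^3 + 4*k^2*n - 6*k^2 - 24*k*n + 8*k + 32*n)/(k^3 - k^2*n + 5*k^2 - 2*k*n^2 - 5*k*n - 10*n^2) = (-k^3 - 4*k^2*n + 6*k^2 + 24*k*n - 8*k - 32*n)/(-k^3 + k^2*n - 5*k^2 + 2*k*n^2 + 5*k*n + 10*n^2)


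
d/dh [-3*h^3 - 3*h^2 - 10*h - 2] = -9*h^2 - 6*h - 10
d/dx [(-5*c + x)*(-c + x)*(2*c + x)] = -7*c^2 - 8*c*x + 3*x^2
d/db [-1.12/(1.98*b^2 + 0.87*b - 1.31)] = (4.4352*b + 0.9744)/(1.98*b^2 + 0.87*b - 1.31)^2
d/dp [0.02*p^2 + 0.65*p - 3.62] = 0.04*p + 0.65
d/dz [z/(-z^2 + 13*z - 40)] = (z^2 - 40)/(z^4 - 26*z^3 + 249*z^2 - 1040*z + 1600)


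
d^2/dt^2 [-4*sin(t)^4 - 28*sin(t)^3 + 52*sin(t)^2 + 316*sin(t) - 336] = 64*sin(t)^4 + 252*sin(t)^3 - 256*sin(t)^2 - 484*sin(t) + 104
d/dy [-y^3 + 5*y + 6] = 5 - 3*y^2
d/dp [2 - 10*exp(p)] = -10*exp(p)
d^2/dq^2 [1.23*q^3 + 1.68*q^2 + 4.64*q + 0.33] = 7.38*q + 3.36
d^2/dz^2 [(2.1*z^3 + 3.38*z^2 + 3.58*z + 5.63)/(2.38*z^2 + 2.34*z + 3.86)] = (-1.4210854715202e-14*z^5 - 12.677728*z^3 + 118.843368*z^2 + 178.530072*z - 5.73880000000001)/(13.481272*z^6 + 39.764088*z^5 + 104.689536*z^4 + 141.795576*z^3 + 169.790592*z^2 + 104.595192*z + 57.512456)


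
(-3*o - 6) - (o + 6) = -4*o - 12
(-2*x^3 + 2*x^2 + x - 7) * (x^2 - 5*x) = -2*x^5 + 12*x^4 - 9*x^3 - 12*x^2 + 35*x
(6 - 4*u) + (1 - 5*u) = 7 - 9*u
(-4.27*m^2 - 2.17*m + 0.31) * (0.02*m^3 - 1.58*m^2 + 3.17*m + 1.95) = -0.0854*m^5 + 6.7032*m^4 - 10.1011*m^3 - 15.6952*m^2 - 3.2488*m + 0.6045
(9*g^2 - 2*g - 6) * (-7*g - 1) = -63*g^3 + 5*g^2 + 44*g + 6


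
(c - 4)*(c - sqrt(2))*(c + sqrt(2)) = c^3 - 4*c^2 - 2*c + 8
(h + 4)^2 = h^2 + 8*h + 16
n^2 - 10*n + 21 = (n - 7)*(n - 3)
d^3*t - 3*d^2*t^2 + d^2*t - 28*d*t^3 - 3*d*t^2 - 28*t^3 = (d - 7*t)*(d + 4*t)*(d*t + t)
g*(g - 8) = g^2 - 8*g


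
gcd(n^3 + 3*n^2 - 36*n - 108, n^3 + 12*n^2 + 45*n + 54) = n^2 + 9*n + 18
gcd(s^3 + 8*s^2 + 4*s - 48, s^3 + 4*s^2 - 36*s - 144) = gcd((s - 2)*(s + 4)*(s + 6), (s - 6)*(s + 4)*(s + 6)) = s^2 + 10*s + 24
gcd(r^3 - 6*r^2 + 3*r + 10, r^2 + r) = r + 1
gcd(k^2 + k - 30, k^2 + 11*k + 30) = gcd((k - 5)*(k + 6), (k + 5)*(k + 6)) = k + 6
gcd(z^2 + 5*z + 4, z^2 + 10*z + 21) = 1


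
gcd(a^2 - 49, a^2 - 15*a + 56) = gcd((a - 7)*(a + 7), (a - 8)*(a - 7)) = a - 7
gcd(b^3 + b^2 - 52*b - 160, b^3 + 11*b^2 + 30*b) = b + 5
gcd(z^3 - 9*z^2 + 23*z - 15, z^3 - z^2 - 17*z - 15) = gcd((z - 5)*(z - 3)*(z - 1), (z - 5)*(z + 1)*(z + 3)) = z - 5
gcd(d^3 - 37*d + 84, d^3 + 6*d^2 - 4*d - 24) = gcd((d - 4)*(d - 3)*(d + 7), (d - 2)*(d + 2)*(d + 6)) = 1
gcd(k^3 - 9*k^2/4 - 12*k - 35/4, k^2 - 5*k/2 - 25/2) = k - 5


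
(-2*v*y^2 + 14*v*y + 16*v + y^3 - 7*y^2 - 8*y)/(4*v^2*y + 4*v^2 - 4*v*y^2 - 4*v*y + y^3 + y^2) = (y - 8)/(-2*v + y)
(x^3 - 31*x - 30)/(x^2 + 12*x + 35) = (x^2 - 5*x - 6)/(x + 7)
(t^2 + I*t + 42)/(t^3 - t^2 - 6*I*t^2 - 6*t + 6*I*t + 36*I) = (t + 7*I)/(t^2 - t - 6)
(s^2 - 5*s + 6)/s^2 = 1 - 5/s + 6/s^2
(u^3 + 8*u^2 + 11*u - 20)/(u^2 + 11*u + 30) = (u^2 + 3*u - 4)/(u + 6)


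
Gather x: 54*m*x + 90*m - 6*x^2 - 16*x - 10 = 90*m - 6*x^2 + x*(54*m - 16) - 10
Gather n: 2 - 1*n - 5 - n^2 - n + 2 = -n^2 - 2*n - 1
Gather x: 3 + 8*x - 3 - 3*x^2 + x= -3*x^2 + 9*x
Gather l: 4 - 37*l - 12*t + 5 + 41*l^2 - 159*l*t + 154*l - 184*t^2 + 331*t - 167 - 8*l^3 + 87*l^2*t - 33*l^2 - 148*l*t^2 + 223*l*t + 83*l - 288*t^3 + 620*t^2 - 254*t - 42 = -8*l^3 + l^2*(87*t + 8) + l*(-148*t^2 + 64*t + 200) - 288*t^3 + 436*t^2 + 65*t - 200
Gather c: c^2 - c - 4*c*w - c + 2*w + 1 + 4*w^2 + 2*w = c^2 + c*(-4*w - 2) + 4*w^2 + 4*w + 1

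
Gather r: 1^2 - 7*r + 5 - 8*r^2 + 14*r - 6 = -8*r^2 + 7*r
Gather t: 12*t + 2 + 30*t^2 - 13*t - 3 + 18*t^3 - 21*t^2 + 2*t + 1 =18*t^3 + 9*t^2 + t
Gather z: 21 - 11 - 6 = 4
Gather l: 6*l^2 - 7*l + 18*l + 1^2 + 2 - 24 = 6*l^2 + 11*l - 21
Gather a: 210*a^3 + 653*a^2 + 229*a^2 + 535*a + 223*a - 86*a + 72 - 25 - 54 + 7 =210*a^3 + 882*a^2 + 672*a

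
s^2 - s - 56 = (s - 8)*(s + 7)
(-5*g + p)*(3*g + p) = -15*g^2 - 2*g*p + p^2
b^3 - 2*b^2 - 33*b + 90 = (b - 5)*(b - 3)*(b + 6)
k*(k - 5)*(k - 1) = k^3 - 6*k^2 + 5*k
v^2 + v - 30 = (v - 5)*(v + 6)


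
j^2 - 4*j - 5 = (j - 5)*(j + 1)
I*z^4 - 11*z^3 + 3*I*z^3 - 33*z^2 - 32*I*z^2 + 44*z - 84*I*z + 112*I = (z + 4)*(z + 4*I)*(z + 7*I)*(I*z - I)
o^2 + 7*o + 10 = (o + 2)*(o + 5)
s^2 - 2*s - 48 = (s - 8)*(s + 6)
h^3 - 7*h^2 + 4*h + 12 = (h - 6)*(h - 2)*(h + 1)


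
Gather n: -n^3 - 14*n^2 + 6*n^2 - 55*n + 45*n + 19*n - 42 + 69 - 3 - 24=-n^3 - 8*n^2 + 9*n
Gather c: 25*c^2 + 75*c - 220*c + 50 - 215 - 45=25*c^2 - 145*c - 210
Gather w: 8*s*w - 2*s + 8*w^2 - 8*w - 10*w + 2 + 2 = -2*s + 8*w^2 + w*(8*s - 18) + 4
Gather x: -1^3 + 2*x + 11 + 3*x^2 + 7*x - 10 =3*x^2 + 9*x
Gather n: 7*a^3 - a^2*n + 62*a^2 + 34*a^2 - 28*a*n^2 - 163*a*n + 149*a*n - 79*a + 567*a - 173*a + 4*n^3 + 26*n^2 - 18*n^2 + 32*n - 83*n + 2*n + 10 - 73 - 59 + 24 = 7*a^3 + 96*a^2 + 315*a + 4*n^3 + n^2*(8 - 28*a) + n*(-a^2 - 14*a - 49) - 98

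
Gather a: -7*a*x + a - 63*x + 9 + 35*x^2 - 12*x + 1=a*(1 - 7*x) + 35*x^2 - 75*x + 10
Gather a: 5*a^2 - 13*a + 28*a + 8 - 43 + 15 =5*a^2 + 15*a - 20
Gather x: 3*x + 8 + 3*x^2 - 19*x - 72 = 3*x^2 - 16*x - 64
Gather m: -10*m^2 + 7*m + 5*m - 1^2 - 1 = -10*m^2 + 12*m - 2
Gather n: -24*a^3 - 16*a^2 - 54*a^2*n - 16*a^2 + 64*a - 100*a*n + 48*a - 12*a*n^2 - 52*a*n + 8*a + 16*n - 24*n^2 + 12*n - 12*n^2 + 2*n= -24*a^3 - 32*a^2 + 120*a + n^2*(-12*a - 36) + n*(-54*a^2 - 152*a + 30)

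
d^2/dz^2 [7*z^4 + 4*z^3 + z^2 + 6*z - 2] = 84*z^2 + 24*z + 2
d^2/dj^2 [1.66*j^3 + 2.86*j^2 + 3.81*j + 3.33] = 9.96*j + 5.72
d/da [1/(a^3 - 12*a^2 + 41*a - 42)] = (-3*a^2 + 24*a - 41)/(a^3 - 12*a^2 + 41*a - 42)^2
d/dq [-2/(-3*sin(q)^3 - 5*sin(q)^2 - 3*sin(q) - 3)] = 2*(-10*sin(q) + 9*cos(q)^2 - 12)*cos(q)/(3*sin(q)^3 + 5*sin(q)^2 + 3*sin(q) + 3)^2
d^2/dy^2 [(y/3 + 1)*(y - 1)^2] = 2*y + 2/3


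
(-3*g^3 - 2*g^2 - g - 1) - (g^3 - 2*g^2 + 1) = -4*g^3 - g - 2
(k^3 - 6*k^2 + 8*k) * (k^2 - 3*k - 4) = k^5 - 9*k^4 + 22*k^3 - 32*k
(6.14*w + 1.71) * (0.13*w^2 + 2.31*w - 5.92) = 0.7982*w^3 + 14.4057*w^2 - 32.3987*w - 10.1232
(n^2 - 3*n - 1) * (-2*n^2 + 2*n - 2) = -2*n^4 + 8*n^3 - 6*n^2 + 4*n + 2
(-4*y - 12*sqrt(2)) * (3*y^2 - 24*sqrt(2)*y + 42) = -12*y^3 + 60*sqrt(2)*y^2 + 408*y - 504*sqrt(2)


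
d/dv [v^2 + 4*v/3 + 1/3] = 2*v + 4/3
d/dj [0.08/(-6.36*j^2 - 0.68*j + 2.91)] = (1.0176*j + 0.0544)/(6.36*j^2 + 0.68*j - 2.91)^2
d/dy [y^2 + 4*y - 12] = 2*y + 4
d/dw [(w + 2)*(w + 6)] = 2*w + 8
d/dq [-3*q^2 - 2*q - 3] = -6*q - 2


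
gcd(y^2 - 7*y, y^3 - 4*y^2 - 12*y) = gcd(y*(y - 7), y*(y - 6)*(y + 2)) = y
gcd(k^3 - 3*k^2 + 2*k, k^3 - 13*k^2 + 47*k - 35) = k - 1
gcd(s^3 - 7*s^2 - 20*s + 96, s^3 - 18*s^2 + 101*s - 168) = s^2 - 11*s + 24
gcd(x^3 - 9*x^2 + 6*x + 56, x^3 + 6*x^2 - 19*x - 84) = x - 4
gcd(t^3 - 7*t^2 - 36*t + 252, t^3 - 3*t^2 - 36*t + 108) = t^2 - 36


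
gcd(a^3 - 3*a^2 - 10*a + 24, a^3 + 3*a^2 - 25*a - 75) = a + 3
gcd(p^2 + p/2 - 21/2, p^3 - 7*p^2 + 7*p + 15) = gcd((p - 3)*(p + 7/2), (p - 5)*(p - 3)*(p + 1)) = p - 3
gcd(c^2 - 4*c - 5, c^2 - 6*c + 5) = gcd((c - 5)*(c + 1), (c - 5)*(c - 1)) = c - 5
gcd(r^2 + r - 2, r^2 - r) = r - 1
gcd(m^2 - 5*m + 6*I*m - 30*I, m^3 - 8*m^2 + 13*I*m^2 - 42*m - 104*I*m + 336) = m + 6*I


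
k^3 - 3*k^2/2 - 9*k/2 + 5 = (k - 5/2)*(k - 1)*(k + 2)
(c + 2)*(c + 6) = c^2 + 8*c + 12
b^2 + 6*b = b*(b + 6)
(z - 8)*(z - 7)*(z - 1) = z^3 - 16*z^2 + 71*z - 56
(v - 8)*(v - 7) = v^2 - 15*v + 56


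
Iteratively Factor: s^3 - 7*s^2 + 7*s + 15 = (s + 1)*(s^2 - 8*s + 15) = (s - 5)*(s + 1)*(s - 3)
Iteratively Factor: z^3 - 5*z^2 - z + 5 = (z + 1)*(z^2 - 6*z + 5) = (z - 1)*(z + 1)*(z - 5)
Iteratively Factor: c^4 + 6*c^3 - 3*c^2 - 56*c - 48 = (c - 3)*(c^3 + 9*c^2 + 24*c + 16) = (c - 3)*(c + 4)*(c^2 + 5*c + 4) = (c - 3)*(c + 4)^2*(c + 1)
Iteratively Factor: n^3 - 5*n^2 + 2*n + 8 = (n - 4)*(n^2 - n - 2) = (n - 4)*(n - 2)*(n + 1)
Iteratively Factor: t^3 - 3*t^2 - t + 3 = (t - 3)*(t^2 - 1) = (t - 3)*(t - 1)*(t + 1)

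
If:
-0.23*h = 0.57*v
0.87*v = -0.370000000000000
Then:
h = 1.05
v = -0.43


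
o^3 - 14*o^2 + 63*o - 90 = (o - 6)*(o - 5)*(o - 3)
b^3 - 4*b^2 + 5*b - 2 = (b - 2)*(b - 1)^2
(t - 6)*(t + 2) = t^2 - 4*t - 12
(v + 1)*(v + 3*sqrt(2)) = v^2 + v + 3*sqrt(2)*v + 3*sqrt(2)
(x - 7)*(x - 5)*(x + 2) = x^3 - 10*x^2 + 11*x + 70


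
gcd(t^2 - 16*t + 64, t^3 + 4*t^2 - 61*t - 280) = t - 8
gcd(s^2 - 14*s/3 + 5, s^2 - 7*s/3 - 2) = s - 3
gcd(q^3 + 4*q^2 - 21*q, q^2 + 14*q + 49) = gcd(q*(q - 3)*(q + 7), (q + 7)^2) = q + 7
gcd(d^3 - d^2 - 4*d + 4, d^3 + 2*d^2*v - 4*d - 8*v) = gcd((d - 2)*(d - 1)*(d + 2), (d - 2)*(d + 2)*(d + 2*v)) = d^2 - 4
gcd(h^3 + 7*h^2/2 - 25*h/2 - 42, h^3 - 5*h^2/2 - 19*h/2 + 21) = h^2 - h/2 - 21/2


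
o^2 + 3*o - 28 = (o - 4)*(o + 7)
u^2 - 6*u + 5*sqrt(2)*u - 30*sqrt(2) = (u - 6)*(u + 5*sqrt(2))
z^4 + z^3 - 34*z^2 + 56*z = z*(z - 4)*(z - 2)*(z + 7)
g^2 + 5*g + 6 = (g + 2)*(g + 3)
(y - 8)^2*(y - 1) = y^3 - 17*y^2 + 80*y - 64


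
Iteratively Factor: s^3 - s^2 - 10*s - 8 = (s + 2)*(s^2 - 3*s - 4) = (s - 4)*(s + 2)*(s + 1)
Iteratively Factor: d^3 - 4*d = (d + 2)*(d^2 - 2*d) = d*(d + 2)*(d - 2)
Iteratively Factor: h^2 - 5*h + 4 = (h - 1)*(h - 4)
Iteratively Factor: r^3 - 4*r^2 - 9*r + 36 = (r - 4)*(r^2 - 9) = (r - 4)*(r + 3)*(r - 3)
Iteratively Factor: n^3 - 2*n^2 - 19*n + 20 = (n - 5)*(n^2 + 3*n - 4) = (n - 5)*(n + 4)*(n - 1)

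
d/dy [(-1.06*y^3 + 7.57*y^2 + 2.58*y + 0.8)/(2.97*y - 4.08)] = (-6.2964*y^3 + 35.4573*y^2 - 61.7712*y - 12.9024)/(8.8209*y^2 - 24.2352*y + 16.6464)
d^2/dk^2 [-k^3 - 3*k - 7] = -6*k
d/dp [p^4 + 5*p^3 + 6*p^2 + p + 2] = 4*p^3 + 15*p^2 + 12*p + 1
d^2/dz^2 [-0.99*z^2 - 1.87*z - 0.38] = -1.98000000000000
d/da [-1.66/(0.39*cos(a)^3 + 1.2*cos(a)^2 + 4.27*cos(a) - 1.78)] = (1.9422*sin(a)^2 - 3.984*cos(a) - 9.0304)*sin(a)/(0.39*cos(a)^3 + 1.2*cos(a)^2 + 4.27*cos(a) - 1.78)^2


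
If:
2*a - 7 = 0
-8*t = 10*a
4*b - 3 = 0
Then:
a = 7/2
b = 3/4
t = -35/8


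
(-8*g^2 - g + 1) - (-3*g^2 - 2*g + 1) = -5*g^2 + g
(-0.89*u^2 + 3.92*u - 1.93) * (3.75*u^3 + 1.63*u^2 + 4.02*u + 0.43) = -3.3375*u^5 + 13.2493*u^4 - 4.4257*u^3 + 12.2298*u^2 - 6.073*u - 0.8299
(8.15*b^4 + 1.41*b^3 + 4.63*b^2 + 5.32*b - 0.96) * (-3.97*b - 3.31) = -32.3555*b^5 - 32.5742*b^4 - 23.0482*b^3 - 36.4457*b^2 - 13.798*b + 3.1776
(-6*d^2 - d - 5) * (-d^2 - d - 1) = 6*d^4 + 7*d^3 + 12*d^2 + 6*d + 5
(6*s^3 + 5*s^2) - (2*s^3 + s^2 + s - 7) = 4*s^3 + 4*s^2 - s + 7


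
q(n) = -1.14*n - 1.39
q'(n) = -1.14000000000000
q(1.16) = -2.71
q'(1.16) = -1.14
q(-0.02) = -1.37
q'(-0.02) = -1.14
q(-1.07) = -0.17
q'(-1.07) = -1.14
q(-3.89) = 3.04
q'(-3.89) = -1.14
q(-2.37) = 1.31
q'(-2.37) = -1.14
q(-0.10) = -1.28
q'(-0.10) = -1.14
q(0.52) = -1.98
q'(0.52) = -1.14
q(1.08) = -2.62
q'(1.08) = -1.14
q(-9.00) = 8.87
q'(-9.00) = -1.14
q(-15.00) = 15.71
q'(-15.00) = -1.14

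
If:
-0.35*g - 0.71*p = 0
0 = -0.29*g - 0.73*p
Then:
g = 0.00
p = 0.00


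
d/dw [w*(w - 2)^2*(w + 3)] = 4*w^3 - 3*w^2 - 16*w + 12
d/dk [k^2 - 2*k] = 2*k - 2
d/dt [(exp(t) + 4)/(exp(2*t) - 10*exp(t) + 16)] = (-2*(exp(t) - 5)*(exp(t) + 4) + exp(2*t) - 10*exp(t) + 16)*exp(t)/(exp(2*t) - 10*exp(t) + 16)^2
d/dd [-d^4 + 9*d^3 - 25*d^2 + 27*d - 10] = -4*d^3 + 27*d^2 - 50*d + 27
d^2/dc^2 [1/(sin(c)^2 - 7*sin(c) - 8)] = (-4*sin(c)^3 + 25*sin(c)^2 - 100*sin(c) + 114)/((sin(c) - 8)^3*(sin(c) + 1)^2)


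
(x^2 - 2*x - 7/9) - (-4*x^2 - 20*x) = 5*x^2 + 18*x - 7/9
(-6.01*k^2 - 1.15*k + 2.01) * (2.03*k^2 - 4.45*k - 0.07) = -12.2003*k^4 + 24.41*k^3 + 9.6185*k^2 - 8.864*k - 0.1407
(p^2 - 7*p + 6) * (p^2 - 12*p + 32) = p^4 - 19*p^3 + 122*p^2 - 296*p + 192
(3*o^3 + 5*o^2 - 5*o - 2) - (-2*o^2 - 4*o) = 3*o^3 + 7*o^2 - o - 2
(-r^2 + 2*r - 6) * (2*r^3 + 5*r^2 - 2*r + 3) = -2*r^5 - r^4 - 37*r^2 + 18*r - 18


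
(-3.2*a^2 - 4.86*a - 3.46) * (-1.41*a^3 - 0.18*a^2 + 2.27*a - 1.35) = 4.512*a^5 + 7.4286*a^4 - 1.5106*a^3 - 6.0894*a^2 - 1.2932*a + 4.671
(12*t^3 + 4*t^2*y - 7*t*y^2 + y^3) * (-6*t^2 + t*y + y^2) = -72*t^5 - 12*t^4*y + 58*t^3*y^2 - 9*t^2*y^3 - 6*t*y^4 + y^5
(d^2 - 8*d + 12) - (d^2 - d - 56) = 68 - 7*d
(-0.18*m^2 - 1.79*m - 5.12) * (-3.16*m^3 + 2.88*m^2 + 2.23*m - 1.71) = 0.5688*m^5 + 5.138*m^4 + 10.6226*m^3 - 18.4295*m^2 - 8.3567*m + 8.7552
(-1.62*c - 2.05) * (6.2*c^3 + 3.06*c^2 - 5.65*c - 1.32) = -10.044*c^4 - 17.6672*c^3 + 2.88*c^2 + 13.7209*c + 2.706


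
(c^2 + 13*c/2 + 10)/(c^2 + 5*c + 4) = (c + 5/2)/(c + 1)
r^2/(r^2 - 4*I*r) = r/(r - 4*I)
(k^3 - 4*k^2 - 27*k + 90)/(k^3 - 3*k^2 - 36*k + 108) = (k + 5)/(k + 6)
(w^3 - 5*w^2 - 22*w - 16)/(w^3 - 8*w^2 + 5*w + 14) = (w^2 - 6*w - 16)/(w^2 - 9*w + 14)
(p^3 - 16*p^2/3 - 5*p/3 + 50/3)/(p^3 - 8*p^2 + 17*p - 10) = (p + 5/3)/(p - 1)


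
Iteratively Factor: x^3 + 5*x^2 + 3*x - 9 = (x + 3)*(x^2 + 2*x - 3) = (x + 3)^2*(x - 1)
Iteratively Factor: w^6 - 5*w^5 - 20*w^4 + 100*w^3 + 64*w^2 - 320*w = (w + 4)*(w^5 - 9*w^4 + 16*w^3 + 36*w^2 - 80*w) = (w - 4)*(w + 4)*(w^4 - 5*w^3 - 4*w^2 + 20*w) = (w - 4)*(w + 2)*(w + 4)*(w^3 - 7*w^2 + 10*w) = w*(w - 4)*(w + 2)*(w + 4)*(w^2 - 7*w + 10) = w*(w - 4)*(w - 2)*(w + 2)*(w + 4)*(w - 5)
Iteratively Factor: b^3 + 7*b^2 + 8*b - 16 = (b - 1)*(b^2 + 8*b + 16) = (b - 1)*(b + 4)*(b + 4)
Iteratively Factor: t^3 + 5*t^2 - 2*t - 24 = (t + 4)*(t^2 + t - 6) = (t + 3)*(t + 4)*(t - 2)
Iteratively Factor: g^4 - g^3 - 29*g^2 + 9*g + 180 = (g + 4)*(g^3 - 5*g^2 - 9*g + 45) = (g + 3)*(g + 4)*(g^2 - 8*g + 15) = (g - 3)*(g + 3)*(g + 4)*(g - 5)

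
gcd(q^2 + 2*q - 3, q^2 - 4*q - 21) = q + 3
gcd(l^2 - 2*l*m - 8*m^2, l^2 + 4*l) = 1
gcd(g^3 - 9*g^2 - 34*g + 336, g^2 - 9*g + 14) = g - 7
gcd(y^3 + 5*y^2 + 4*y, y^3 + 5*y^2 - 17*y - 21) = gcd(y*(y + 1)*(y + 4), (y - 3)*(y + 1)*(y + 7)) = y + 1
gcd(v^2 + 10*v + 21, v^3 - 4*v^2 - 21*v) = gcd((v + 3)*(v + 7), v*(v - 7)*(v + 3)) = v + 3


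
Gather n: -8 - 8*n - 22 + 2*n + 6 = -6*n - 24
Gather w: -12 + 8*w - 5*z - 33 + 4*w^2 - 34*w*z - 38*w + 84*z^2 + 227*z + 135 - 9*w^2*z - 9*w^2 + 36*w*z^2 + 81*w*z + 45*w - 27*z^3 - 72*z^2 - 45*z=w^2*(-9*z - 5) + w*(36*z^2 + 47*z + 15) - 27*z^3 + 12*z^2 + 177*z + 90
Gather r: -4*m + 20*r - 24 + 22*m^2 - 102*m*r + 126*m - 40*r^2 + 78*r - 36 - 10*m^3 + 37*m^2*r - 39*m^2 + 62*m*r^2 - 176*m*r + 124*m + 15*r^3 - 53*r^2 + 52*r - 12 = -10*m^3 - 17*m^2 + 246*m + 15*r^3 + r^2*(62*m - 93) + r*(37*m^2 - 278*m + 150) - 72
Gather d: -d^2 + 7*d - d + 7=-d^2 + 6*d + 7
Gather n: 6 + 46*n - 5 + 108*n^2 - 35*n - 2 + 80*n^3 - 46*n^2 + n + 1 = 80*n^3 + 62*n^2 + 12*n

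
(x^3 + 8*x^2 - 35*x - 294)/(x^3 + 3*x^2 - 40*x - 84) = (x + 7)/(x + 2)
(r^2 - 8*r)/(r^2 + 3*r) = (r - 8)/(r + 3)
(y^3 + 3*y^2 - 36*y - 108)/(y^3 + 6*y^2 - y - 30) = (y^2 - 36)/(y^2 + 3*y - 10)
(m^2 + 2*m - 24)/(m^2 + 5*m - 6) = (m - 4)/(m - 1)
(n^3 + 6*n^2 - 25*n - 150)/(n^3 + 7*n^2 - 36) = (n^2 - 25)/(n^2 + n - 6)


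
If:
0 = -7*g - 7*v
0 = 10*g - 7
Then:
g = 7/10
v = -7/10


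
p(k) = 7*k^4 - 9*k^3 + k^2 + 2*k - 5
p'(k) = 28*k^3 - 27*k^2 + 2*k + 2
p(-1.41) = 47.06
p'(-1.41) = -132.99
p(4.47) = 2014.74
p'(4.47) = 1972.27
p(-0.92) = 6.03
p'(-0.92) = -44.50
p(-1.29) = 32.79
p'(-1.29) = -105.62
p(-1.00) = 10.00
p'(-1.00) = -55.00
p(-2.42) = 363.65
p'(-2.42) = -557.79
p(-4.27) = 3032.45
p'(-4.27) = -2678.75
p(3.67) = 840.81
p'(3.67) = 1029.74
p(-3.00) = 808.00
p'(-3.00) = -1003.00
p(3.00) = 334.00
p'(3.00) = 521.00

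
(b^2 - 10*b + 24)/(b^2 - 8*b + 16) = (b - 6)/(b - 4)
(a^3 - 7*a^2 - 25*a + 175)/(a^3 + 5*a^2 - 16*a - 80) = (a^2 - 12*a + 35)/(a^2 - 16)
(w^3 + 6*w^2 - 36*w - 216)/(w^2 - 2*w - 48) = (w^2 - 36)/(w - 8)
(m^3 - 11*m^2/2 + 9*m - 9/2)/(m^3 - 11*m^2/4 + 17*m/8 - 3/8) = 4*(m - 3)/(4*m - 1)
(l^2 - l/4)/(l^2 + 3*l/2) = (4*l - 1)/(2*(2*l + 3))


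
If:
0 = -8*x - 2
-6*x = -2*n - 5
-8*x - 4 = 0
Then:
No Solution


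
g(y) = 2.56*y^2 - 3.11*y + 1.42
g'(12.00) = 58.33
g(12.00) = 332.74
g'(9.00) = 42.97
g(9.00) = 180.79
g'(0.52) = -0.45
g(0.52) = 0.50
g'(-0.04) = -3.31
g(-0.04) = 1.55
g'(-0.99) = -8.18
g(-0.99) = 7.01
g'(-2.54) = -16.11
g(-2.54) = 25.84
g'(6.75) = 31.45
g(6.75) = 97.07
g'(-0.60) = -6.18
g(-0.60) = 4.21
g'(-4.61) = -26.71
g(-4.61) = 70.16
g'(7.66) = 36.11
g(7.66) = 127.81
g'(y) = 5.12*y - 3.11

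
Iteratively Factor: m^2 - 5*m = (m)*(m - 5)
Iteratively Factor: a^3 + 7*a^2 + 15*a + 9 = (a + 1)*(a^2 + 6*a + 9) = (a + 1)*(a + 3)*(a + 3)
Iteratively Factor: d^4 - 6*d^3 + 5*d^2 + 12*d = (d + 1)*(d^3 - 7*d^2 + 12*d) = (d - 3)*(d + 1)*(d^2 - 4*d) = d*(d - 3)*(d + 1)*(d - 4)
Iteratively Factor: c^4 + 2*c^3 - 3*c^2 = (c - 1)*(c^3 + 3*c^2) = c*(c - 1)*(c^2 + 3*c) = c^2*(c - 1)*(c + 3)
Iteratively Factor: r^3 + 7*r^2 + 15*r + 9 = (r + 1)*(r^2 + 6*r + 9) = (r + 1)*(r + 3)*(r + 3)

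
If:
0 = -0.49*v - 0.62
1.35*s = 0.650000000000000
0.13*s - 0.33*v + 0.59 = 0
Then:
No Solution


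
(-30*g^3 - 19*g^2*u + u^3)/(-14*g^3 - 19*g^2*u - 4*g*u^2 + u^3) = (-15*g^2 - 2*g*u + u^2)/(-7*g^2 - 6*g*u + u^2)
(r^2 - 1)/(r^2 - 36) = (r^2 - 1)/(r^2 - 36)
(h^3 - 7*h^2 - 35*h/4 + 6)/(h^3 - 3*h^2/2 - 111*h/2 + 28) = (h + 3/2)/(h + 7)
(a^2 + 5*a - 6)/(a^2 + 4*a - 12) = (a - 1)/(a - 2)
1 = 1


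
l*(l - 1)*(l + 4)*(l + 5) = l^4 + 8*l^3 + 11*l^2 - 20*l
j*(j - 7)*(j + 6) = j^3 - j^2 - 42*j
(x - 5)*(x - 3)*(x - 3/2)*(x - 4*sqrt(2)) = x^4 - 19*x^3/2 - 4*sqrt(2)*x^3 + 27*x^2 + 38*sqrt(2)*x^2 - 108*sqrt(2)*x - 45*x/2 + 90*sqrt(2)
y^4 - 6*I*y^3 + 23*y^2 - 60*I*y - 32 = (y - 8*I)*(y - I)^2*(y + 4*I)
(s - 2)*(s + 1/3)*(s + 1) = s^3 - 2*s^2/3 - 7*s/3 - 2/3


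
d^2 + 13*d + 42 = (d + 6)*(d + 7)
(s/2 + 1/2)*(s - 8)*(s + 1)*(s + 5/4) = s^4/2 - 19*s^3/8 - 45*s^2/4 - 107*s/8 - 5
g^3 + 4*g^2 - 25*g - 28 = (g - 4)*(g + 1)*(g + 7)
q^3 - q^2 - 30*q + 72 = (q - 4)*(q - 3)*(q + 6)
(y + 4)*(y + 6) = y^2 + 10*y + 24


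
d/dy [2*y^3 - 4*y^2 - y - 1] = 6*y^2 - 8*y - 1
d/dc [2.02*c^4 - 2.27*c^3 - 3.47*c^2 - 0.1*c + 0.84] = 8.08*c^3 - 6.81*c^2 - 6.94*c - 0.1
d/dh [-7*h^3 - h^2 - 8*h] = -21*h^2 - 2*h - 8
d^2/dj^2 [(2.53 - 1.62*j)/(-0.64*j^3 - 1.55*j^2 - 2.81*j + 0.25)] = (3.981312*j^5 - 2.793216*j^4 - 38.198876*j^3 - 60.659262*j^2 - 64.77879*j - 39.638916)/(0.262144*j^9 + 1.90464*j^8 + 8.065728*j^7 + 20.141795*j^6 + 33.925587*j^5 + 32.21739*j^4 + 15.774791*j^3 - 5.63145*j^2 + 0.526875*j - 0.015625)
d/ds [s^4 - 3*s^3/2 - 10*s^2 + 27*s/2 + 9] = 4*s^3 - 9*s^2/2 - 20*s + 27/2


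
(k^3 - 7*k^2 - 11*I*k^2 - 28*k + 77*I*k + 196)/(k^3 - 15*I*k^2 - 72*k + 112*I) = (k - 7)/(k - 4*I)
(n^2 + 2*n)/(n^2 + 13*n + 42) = n*(n + 2)/(n^2 + 13*n + 42)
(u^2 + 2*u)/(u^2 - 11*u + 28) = u*(u + 2)/(u^2 - 11*u + 28)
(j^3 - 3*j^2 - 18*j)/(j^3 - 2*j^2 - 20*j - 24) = j*(j + 3)/(j^2 + 4*j + 4)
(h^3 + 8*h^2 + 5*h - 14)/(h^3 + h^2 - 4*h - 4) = (h^2 + 6*h - 7)/(h^2 - h - 2)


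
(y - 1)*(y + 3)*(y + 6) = y^3 + 8*y^2 + 9*y - 18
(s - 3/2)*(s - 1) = s^2 - 5*s/2 + 3/2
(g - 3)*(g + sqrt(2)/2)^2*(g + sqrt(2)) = g^4 - 3*g^3 + 2*sqrt(2)*g^3 - 6*sqrt(2)*g^2 + 5*g^2/2 - 15*g/2 + sqrt(2)*g/2 - 3*sqrt(2)/2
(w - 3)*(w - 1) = w^2 - 4*w + 3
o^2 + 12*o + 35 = (o + 5)*(o + 7)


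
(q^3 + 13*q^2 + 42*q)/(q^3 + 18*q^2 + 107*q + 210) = q/(q + 5)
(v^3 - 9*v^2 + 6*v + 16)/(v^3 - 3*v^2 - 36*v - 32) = (v - 2)/(v + 4)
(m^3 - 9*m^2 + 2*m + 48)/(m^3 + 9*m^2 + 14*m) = (m^2 - 11*m + 24)/(m*(m + 7))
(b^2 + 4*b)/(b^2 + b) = (b + 4)/(b + 1)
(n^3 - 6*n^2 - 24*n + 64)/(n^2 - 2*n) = n - 4 - 32/n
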